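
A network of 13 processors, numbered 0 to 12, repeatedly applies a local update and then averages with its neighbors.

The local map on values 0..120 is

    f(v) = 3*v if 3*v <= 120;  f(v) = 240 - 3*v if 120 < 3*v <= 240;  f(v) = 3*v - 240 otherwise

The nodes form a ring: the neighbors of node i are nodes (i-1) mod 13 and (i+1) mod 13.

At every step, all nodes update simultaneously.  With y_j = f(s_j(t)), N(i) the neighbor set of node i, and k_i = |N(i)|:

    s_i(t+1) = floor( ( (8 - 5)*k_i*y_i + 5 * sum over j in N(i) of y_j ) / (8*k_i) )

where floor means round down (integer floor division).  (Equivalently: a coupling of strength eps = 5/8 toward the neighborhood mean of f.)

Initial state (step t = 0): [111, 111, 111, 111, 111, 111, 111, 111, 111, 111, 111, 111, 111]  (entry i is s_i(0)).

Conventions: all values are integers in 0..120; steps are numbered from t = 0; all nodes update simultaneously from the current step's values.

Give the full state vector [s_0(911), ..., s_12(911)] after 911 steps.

Simulating step by step:
t=0: [111, 111, 111, 111, 111, 111, 111, 111, 111, 111, 111, 111, 111]
t=1: [93, 93, 93, 93, 93, 93, 93, 93, 93, 93, 93, 93, 93]
t=2: [39, 39, 39, 39, 39, 39, 39, 39, 39, 39, 39, 39, 39]
t=3: [117, 117, 117, 117, 117, 117, 117, 117, 117, 117, 117, 117, 117]
t=4: [111, 111, 111, 111, 111, 111, 111, 111, 111, 111, 111, 111, 111]

Answer: [117, 117, 117, 117, 117, 117, 117, 117, 117, 117, 117, 117, 117]
Key observation: The state at step 0, [111, 111, 111, 111, 111, 111, 111, 111, 111, 111, 111, 111, 111], reappears at step 4: the system is in a cycle of period 4 from step 0 on.  Therefore the state at step 911 equals the state at step 0 + ((911 - 0) mod 4) = 3, which is [117, 117, 117, 117, 117, 117, 117, 117, 117, 117, 117, 117, 117].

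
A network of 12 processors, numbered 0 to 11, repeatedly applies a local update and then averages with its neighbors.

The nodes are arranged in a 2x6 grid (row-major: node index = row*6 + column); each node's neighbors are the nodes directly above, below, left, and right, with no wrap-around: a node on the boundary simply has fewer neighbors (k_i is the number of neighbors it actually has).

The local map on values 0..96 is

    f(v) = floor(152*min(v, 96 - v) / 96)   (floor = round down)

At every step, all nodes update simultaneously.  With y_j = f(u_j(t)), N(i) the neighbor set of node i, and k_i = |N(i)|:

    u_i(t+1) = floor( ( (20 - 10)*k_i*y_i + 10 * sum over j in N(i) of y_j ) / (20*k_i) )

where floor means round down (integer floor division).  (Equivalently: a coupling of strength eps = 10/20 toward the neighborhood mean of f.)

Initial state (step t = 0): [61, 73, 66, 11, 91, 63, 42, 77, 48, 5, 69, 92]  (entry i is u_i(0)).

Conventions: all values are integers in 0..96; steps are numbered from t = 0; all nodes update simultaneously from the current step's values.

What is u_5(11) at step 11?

Answer: u_5(11) = 72

Derivation:
t=0: [61, 73, 66, 11, 91, 63, 42, 77, 48, 5, 69, 92]
t=1: [53, 40, 45, 18, 22, 29, 54, 44, 52, 26, 24, 26]
t=2: [66, 66, 62, 38, 35, 41, 67, 67, 64, 43, 38, 41]
t=3: [46, 47, 52, 59, 58, 61, 45, 46, 52, 62, 61, 63]
t=4: [72, 72, 68, 59, 58, 55, 71, 71, 66, 56, 55, 53]
t=5: [38, 39, 45, 56, 61, 64, 38, 40, 47, 59, 63, 66]
t=6: [60, 62, 68, 62, 55, 50, 60, 64, 69, 60, 52, 49]
t=7: [56, 51, 46, 54, 64, 70, 55, 50, 46, 55, 67, 72]
t=8: [65, 70, 70, 64, 50, 42, 65, 70, 70, 62, 47, 40]
t=9: [47, 42, 42, 52, 67, 66, 47, 42, 43, 54, 68, 66]
t=10: [72, 67, 66, 64, 49, 46, 72, 67, 67, 63, 48, 46]
t=11: [39, 44, 46, 53, 70, 72, 39, 43, 46, 54, 71, 73]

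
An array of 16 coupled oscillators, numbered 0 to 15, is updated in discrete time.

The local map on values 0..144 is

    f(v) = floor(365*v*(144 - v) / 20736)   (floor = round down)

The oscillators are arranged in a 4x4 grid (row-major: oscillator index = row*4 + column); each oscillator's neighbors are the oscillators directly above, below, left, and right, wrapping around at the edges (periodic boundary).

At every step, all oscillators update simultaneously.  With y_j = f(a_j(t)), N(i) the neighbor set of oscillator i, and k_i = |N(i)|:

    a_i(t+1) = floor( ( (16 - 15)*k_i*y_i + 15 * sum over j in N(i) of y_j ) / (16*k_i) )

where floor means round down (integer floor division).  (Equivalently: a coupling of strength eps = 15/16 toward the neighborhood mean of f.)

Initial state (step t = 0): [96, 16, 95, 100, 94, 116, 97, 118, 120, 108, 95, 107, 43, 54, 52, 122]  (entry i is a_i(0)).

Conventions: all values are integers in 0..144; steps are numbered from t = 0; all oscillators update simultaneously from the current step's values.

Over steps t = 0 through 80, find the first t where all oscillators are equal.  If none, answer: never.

Simulating step by step:
t=0: [96, 16, 95, 100, 94, 116, 97, 118, 120, 108, 95, 107, 43, 54, 52, 122]  (not all equal)
t=1: [68, 73, 69, 66, 61, 65, 68, 75, 72, 68, 75, 58, 66, 67, 74, 74]  (not all equal)
t=2: [90, 90, 90, 90, 90, 90, 90, 89, 89, 90, 89, 90, 90, 90, 90, 89]  (not all equal)
t=3: [85, 85, 85, 85, 85, 85, 85, 85, 85, 85, 85, 85, 85, 85, 85, 85]  (all equal)

Answer: 3
Key observation: Synchronization is absorbing here: once all oscillators are equal they stay equal, and step 3 is the first all-equal step.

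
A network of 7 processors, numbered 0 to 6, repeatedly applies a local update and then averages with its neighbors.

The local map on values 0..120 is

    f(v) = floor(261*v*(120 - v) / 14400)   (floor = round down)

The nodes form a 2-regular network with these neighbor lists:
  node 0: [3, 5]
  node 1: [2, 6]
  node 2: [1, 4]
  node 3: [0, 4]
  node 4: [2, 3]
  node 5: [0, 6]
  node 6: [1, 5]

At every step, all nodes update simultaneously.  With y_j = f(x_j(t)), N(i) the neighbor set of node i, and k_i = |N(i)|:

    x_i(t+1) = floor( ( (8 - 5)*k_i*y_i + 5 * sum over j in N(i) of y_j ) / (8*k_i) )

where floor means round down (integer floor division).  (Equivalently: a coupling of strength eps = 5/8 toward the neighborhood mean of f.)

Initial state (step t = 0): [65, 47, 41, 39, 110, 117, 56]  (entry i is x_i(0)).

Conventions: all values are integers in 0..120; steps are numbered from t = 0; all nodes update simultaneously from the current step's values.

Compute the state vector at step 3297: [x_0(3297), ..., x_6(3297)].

Simulating step by step:
t=0: [65, 47, 41, 39, 110, 117, 56]
t=1: [43, 61, 47, 47, 43, 42, 45]
t=2: [60, 62, 62, 60, 61, 59, 61]
t=3: [65, 65, 65, 65, 65, 65, 65]
t=4: [64, 64, 64, 64, 64, 64, 64]
t=5: [64, 64, 64, 64, 64, 64, 64]

Answer: [64, 64, 64, 64, 64, 64, 64]
Key observation: The state at step 4, [64, 64, 64, 64, 64, 64, 64], reappears at step 5: the system is in a cycle of period 1 from step 4 on.  Therefore the state at step 3297 equals the state at step 4 + ((3297 - 4) mod 1) = 4, which is [64, 64, 64, 64, 64, 64, 64].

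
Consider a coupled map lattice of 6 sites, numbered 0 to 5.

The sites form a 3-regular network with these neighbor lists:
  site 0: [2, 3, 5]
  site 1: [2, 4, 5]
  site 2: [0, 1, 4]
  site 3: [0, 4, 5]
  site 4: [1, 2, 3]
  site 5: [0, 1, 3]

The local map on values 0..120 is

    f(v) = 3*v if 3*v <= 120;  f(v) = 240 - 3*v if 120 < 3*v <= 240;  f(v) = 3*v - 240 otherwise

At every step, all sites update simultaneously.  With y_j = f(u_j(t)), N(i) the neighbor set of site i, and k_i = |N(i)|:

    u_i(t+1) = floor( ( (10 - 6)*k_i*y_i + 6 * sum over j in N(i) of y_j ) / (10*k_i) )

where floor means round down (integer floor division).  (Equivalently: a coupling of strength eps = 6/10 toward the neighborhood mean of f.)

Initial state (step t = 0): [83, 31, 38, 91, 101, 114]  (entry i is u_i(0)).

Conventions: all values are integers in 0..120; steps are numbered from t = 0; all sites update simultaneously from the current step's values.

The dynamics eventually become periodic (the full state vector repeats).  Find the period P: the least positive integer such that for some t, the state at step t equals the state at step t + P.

Simulating step by step:
t=0: [83, 31, 38, 91, 101, 114]
t=1: [53, 93, 78, 48, 73, 67]
t=2: [60, 28, 30, 66, 36, 58]
t=3: [63, 86, 86, 63, 86, 63]
t=4: [44, 24, 24, 44, 24, 44]
t=5: [100, 79, 79, 100, 79, 100]
t=6: [48, 14, 14, 48, 14, 48]
t=7: [85, 52, 52, 85, 52, 85]
t=8: [28, 70, 70, 28, 70, 28]
t=9: [73, 40, 40, 73, 40, 73]
t=10: [40, 100, 100, 40, 100, 40]
t=11: [108, 72, 72, 108, 72, 108]
t=12: [72, 36, 36, 72, 36, 72]
t=13: [40, 91, 91, 40, 91, 40]
t=14: [102, 50, 50, 102, 50, 102]
t=15: [70, 85, 85, 70, 85, 70]
t=16: [27, 18, 18, 27, 18, 27]
t=17: [75, 59, 59, 75, 59, 75]
t=18: [24, 53, 53, 24, 53, 24]
t=19: [73, 79, 79, 73, 79, 73]
t=20: [17, 6, 6, 17, 6, 17]
t=21: [44, 24, 24, 44, 24, 44]

Answer: 17
Key observation: The state at step 4, [44, 24, 24, 44, 24, 44], reappears at step 21 — and no state repeats earlier — so the cycle the system enters has period 17.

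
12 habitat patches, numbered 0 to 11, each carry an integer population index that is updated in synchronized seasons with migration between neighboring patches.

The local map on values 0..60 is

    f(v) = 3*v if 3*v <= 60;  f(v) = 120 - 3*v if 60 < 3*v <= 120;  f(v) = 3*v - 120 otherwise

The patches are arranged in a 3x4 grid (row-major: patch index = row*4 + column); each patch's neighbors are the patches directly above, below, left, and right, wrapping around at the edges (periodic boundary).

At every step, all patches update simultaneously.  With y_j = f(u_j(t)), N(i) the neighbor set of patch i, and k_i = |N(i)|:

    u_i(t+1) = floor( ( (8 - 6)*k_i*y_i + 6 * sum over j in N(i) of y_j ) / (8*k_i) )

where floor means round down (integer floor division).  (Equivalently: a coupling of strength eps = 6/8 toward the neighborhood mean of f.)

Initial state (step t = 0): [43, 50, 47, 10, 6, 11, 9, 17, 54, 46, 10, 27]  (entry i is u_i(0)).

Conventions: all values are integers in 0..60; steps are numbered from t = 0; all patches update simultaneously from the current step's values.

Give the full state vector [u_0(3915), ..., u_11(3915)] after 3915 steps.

Simulating step by step:
t=0: [43, 50, 47, 10, 6, 11, 9, 17, 54, 46, 10, 27]
t=1: [24, 22, 27, 30, 29, 25, 32, 34, 26, 29, 27, 38]
t=2: [41, 44, 37, 28, 36, 38, 32, 21, 33, 42, 28, 25]
t=3: [15, 7, 22, 30, 19, 11, 26, 36, 17, 15, 24, 39]
t=4: [41, 38, 39, 28, 40, 39, 38, 27, 40, 39, 39, 27]
t=5: [8, 3, 10, 24, 8, 3, 10, 24, 8, 3, 10, 24]
t=6: [25, 15, 29, 40, 25, 15, 29, 40, 25, 15, 29, 40]
t=7: [36, 42, 29, 14, 36, 42, 29, 14, 36, 42, 29, 14]
t=8: [16, 12, 29, 34, 16, 12, 29, 34, 16, 12, 29, 34]
t=9: [40, 37, 30, 26, 40, 37, 30, 26, 40, 37, 30, 26]
t=10: [9, 11, 28, 31, 9, 11, 28, 31, 9, 11, 28, 31]
t=11: [28, 32, 33, 28, 28, 32, 33, 28, 28, 32, 33, 28]
t=12: [33, 25, 24, 33, 33, 25, 24, 33, 33, 25, 24, 33]
t=13: [25, 41, 42, 26, 25, 41, 42, 26, 25, 41, 42, 26]
t=14: [36, 11, 12, 35, 36, 11, 12, 35, 36, 11, 12, 35]
t=15: [16, 29, 31, 18, 16, 29, 31, 18, 16, 29, 31, 18]
t=16: [46, 34, 33, 47, 46, 34, 33, 47, 46, 34, 33, 47]
t=17: [18, 18, 20, 20, 18, 18, 20, 20, 18, 18, 20, 20]
t=18: [55, 55, 58, 58, 55, 55, 58, 58, 55, 55, 58, 58]
t=19: [46, 46, 52, 52, 46, 46, 52, 52, 46, 46, 52, 52]
t=20: [21, 21, 32, 32, 21, 21, 32, 32, 21, 21, 32, 32]
t=21: [50, 50, 30, 30, 50, 50, 30, 30, 50, 50, 30, 30]
t=22: [30, 30, 30, 30, 30, 30, 30, 30, 30, 30, 30, 30]
t=23: [30, 30, 30, 30, 30, 30, 30, 30, 30, 30, 30, 30]

Answer: [30, 30, 30, 30, 30, 30, 30, 30, 30, 30, 30, 30]
Key observation: The state at step 22, [30, 30, 30, 30, 30, 30, 30, 30, 30, 30, 30, 30], reappears at step 23: the system is in a cycle of period 1 from step 22 on.  Therefore the state at step 3915 equals the state at step 22 + ((3915 - 22) mod 1) = 22, which is [30, 30, 30, 30, 30, 30, 30, 30, 30, 30, 30, 30].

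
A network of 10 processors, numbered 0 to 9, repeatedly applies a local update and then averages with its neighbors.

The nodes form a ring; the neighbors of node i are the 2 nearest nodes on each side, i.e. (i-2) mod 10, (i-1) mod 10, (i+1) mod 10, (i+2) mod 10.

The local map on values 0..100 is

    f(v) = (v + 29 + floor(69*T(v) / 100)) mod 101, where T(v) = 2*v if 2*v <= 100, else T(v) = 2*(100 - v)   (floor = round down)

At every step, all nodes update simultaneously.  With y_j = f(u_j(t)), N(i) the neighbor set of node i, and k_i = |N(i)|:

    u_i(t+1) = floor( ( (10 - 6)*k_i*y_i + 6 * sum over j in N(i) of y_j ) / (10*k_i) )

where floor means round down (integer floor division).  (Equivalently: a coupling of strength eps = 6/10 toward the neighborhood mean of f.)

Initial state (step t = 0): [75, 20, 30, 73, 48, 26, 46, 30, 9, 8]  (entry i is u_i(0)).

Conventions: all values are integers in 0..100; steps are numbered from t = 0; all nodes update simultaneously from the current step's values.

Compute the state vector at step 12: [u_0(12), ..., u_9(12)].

Simulating step by step:
t=0: [75, 20, 30, 73, 48, 26, 46, 30, 9, 8]
t=1: [55, 63, 68, 61, 56, 68, 57, 73, 53, 58]
t=2: [43, 42, 41, 41, 42, 41, 42, 41, 43, 42]
t=3: [28, 26, 26, 25, 26, 25, 26, 26, 28, 27]
t=4: [93, 90, 90, 88, 89, 88, 90, 90, 93, 92]
t=5: [30, 31, 31, 31, 31, 31, 31, 31, 30, 30]
t=6: [70, 30, 15, 1, 1, 1, 15, 30, 70, 70]
t=7: [51, 65, 55, 46, 40, 46, 55, 65, 51, 57]
t=8: [44, 42, 40, 36, 33, 36, 40, 42, 44, 43]
t=9: [29, 25, 20, 15, 13, 15, 20, 25, 29, 29]
t=10: [93, 85, 76, 68, 65, 68, 76, 85, 93, 95]
t=11: [31, 33, 36, 38, 39, 38, 36, 33, 31, 30]
t=12: [18, 22, 11, 15, 17, 15, 11, 22, 18, 42]

Answer: [18, 22, 11, 15, 17, 15, 11, 22, 18, 42]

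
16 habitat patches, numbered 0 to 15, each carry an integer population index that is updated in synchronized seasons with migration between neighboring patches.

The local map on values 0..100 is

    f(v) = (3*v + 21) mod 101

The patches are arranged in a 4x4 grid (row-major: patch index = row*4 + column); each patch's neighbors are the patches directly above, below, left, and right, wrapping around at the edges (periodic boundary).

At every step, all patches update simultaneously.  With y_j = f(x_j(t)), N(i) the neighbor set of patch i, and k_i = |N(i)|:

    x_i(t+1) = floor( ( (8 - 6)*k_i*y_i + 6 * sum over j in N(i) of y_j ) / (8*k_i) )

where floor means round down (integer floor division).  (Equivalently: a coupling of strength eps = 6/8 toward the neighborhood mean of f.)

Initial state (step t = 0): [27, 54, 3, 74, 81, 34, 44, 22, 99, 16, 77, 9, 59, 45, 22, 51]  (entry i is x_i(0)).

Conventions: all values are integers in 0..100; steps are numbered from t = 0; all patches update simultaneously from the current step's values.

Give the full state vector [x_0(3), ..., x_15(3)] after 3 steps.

Simulating step by step:
t=0: [27, 54, 3, 74, 81, 34, 44, 22, 99, 16, 77, 9, 59, 45, 22, 51]
t=1: [53, 40, 56, 46, 38, 55, 48, 59, 55, 43, 60, 54, 51, 76, 60, 69]
t=2: [58, 66, 71, 68, 73, 56, 85, 68, 65, 71, 80, 78, 62, 60, 73, 65]
t=3: [39, 63, 36, 36, 50, 52, 56, 41, 27, 56, 51, 33, 42, 42, 47, 25]

Answer: [39, 63, 36, 36, 50, 52, 56, 41, 27, 56, 51, 33, 42, 42, 47, 25]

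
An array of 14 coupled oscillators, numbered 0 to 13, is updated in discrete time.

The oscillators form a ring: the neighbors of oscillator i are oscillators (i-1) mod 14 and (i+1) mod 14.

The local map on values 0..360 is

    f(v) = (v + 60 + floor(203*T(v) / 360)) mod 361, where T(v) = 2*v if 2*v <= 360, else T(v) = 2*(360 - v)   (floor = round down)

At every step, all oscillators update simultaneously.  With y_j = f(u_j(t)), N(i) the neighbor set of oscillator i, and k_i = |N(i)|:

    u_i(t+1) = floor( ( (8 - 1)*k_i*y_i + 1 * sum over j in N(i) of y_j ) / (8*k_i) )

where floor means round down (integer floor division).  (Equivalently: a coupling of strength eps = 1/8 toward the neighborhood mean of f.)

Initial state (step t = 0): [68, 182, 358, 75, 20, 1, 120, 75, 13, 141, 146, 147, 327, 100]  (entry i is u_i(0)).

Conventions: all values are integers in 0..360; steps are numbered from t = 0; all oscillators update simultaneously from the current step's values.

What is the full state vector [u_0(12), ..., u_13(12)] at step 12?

Answer: [85, 229, 231, 95, 231, 229, 85, 86, 238, 86, 75, 86, 238, 86]

Derivation:
t=0: [68, 182, 358, 75, 20, 1, 120, 75, 13, 141, 146, 147, 327, 100]
t=1: [200, 87, 70, 201, 106, 80, 293, 216, 112, 321, 31, 14, 72, 254]
t=2: [88, 232, 202, 99, 268, 223, 77, 90, 269, 81, 118, 99, 196, 81]
t=3: [235, 86, 90, 245, 82, 84, 215, 237, 91, 226, 303, 260, 100, 223]
t=4: [84, 232, 239, 94, 224, 227, 86, 85, 230, 86, 66, 83, 247, 88]
t=5: [228, 85, 85, 236, 87, 85, 231, 229, 95, 228, 204, 223, 94, 235]
t=6: [85, 229, 229, 95, 234, 230, 85, 86, 238, 86, 77, 87, 236, 85]
t=7: [229, 85, 86, 238, 86, 85, 229, 231, 95, 230, 225, 232, 95, 229]
t=8: [85, 229, 231, 95, 231, 229, 85, 86, 238, 86, 75, 86, 238, 86]
t=9: [229, 85, 86, 238, 86, 85, 229, 231, 95, 230, 221, 230, 95, 231]
t=10: [85, 229, 231, 95, 231, 229, 85, 86, 238, 86, 75, 86, 238, 86]
t=11: [229, 85, 86, 238, 86, 85, 229, 231, 95, 230, 221, 230, 95, 231]
t=12: [85, 229, 231, 95, 231, 229, 85, 86, 238, 86, 75, 86, 238, 86]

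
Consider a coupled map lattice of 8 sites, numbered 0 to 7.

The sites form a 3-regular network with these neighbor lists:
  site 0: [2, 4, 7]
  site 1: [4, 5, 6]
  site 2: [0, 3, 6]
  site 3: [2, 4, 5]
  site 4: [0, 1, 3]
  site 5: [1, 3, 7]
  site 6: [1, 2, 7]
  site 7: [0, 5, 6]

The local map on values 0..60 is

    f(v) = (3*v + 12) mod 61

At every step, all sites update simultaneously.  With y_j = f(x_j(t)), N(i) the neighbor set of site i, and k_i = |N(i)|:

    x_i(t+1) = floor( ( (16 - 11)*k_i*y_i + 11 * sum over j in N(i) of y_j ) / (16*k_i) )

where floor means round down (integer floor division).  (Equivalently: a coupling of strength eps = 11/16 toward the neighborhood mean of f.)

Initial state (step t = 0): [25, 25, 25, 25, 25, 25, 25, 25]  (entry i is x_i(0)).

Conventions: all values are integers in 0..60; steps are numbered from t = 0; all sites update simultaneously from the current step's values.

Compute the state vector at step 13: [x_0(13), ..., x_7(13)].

Simulating step by step:
t=0: [25, 25, 25, 25, 25, 25, 25, 25]
t=1: [26, 26, 26, 26, 26, 26, 26, 26]
t=2: [29, 29, 29, 29, 29, 29, 29, 29]
t=3: [38, 38, 38, 38, 38, 38, 38, 38]
t=4: [4, 4, 4, 4, 4, 4, 4, 4]
t=5: [24, 24, 24, 24, 24, 24, 24, 24]
t=6: [23, 23, 23, 23, 23, 23, 23, 23]
t=7: [20, 20, 20, 20, 20, 20, 20, 20]
t=8: [11, 11, 11, 11, 11, 11, 11, 11]
t=9: [45, 45, 45, 45, 45, 45, 45, 45]
t=10: [25, 25, 25, 25, 25, 25, 25, 25]
t=11: [26, 26, 26, 26, 26, 26, 26, 26]
t=12: [29, 29, 29, 29, 29, 29, 29, 29]
t=13: [38, 38, 38, 38, 38, 38, 38, 38]

Answer: [38, 38, 38, 38, 38, 38, 38, 38]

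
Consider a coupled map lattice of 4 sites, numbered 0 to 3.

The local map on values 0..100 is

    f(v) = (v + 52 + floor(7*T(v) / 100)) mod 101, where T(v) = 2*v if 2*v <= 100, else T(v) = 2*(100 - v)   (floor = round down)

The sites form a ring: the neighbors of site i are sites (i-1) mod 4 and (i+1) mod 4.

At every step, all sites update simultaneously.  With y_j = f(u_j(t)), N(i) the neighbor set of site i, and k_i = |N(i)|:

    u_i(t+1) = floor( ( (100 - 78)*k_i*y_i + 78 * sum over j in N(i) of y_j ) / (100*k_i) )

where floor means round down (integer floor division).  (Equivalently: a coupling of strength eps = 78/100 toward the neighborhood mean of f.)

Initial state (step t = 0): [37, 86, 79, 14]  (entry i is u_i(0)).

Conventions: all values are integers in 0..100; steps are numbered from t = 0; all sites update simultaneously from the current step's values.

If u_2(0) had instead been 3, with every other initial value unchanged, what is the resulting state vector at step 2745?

Answer: [34, 34, 34, 34]
Key observation: The state at step 5, [81, 81, 81, 81], reappears at step 16: the system is in a cycle of period 11 from step 5 on.  Therefore the state at step 2745 equals the state at step 5 + ((2745 - 5) mod 11) = 6, which is [34, 34, 34, 34].

Derivation:
t=0: [37, 86, 3, 14]
t=1: [61, 66, 53, 72]
t=2: [22, 15, 20, 16]
t=3: [71, 74, 70, 74]
t=4: [27, 26, 27, 26]
t=5: [81, 81, 81, 81]
t=6: [34, 34, 34, 34]
t=7: [90, 90, 90, 90]
t=8: [42, 42, 42, 42]
t=9: [99, 99, 99, 99]
t=10: [50, 50, 50, 50]
t=11: [8, 8, 8, 8]
t=12: [61, 61, 61, 61]
t=13: [17, 17, 17, 17]
t=14: [71, 71, 71, 71]
t=15: [26, 26, 26, 26]
t=16: [81, 81, 81, 81]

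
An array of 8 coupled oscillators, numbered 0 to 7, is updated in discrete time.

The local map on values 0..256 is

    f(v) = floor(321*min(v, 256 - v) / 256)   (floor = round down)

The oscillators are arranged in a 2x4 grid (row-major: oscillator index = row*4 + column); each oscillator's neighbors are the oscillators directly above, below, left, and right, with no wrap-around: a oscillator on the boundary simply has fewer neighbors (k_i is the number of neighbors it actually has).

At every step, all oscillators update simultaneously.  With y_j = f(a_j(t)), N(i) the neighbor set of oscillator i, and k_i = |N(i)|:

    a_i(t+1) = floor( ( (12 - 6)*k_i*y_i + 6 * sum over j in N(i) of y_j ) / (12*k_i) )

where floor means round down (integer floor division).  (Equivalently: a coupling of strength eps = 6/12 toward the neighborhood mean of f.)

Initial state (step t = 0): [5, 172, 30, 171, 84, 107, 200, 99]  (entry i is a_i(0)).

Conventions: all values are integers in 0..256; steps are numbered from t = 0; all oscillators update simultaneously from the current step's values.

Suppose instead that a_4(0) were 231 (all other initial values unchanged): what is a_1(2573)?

Simulating step by step:
t=0: [5, 172, 30, 171, 231, 107, 200, 99]
t=1: [37, 82, 65, 93, 50, 101, 84, 106]
t=2: [64, 93, 94, 111, 74, 107, 109, 121]
t=3: [92, 113, 123, 136, 99, 124, 135, 144]
t=4: [123, 141, 150, 148, 129, 146, 150, 145]
t=5: [152, 142, 134, 135, 152, 141, 134, 136]
t=6: [133, 142, 150, 151, 133, 142, 150, 150]
t=7: [151, 142, 133, 131, 151, 142, 133, 131]
t=8: [133, 142, 152, 155, 133, 142, 152, 155]
t=9: [151, 142, 131, 127, 151, 142, 131, 127]
t=10: [133, 142, 154, 158, 133, 142, 154, 158]
t=11: [151, 141, 128, 123, 151, 141, 128, 123]
t=12: [134, 144, 156, 155, 134, 144, 156, 155]
t=13: [149, 139, 127, 125, 149, 139, 127, 125]
t=14: [137, 146, 156, 156, 137, 146, 156, 156]
t=15: [146, 137, 127, 125, 146, 137, 127, 125]
t=16: [140, 148, 156, 156, 140, 148, 156, 156]
t=17: [142, 135, 126, 125, 142, 135, 126, 125]
t=18: [144, 150, 155, 156, 144, 150, 155, 156]
t=19: [138, 132, 126, 125, 138, 132, 126, 125]
t=20: [149, 154, 156, 156, 149, 154, 156, 156]
t=21: [132, 127, 125, 125, 132, 127, 125, 125]
t=22: [156, 157, 156, 156, 156, 157, 156, 156]
t=23: [124, 124, 124, 125, 124, 124, 124, 125]
t=24: [155, 155, 155, 155, 155, 155, 155, 155]
t=25: [126, 126, 126, 126, 126, 126, 126, 126]
t=26: [157, 157, 157, 157, 157, 157, 157, 157]
t=27: [124, 124, 124, 124, 124, 124, 124, 124]
t=28: [155, 155, 155, 155, 155, 155, 155, 155]

Answer: a_1(2573) = 126
Key observation: The state at step 24, [155, 155, 155, 155, 155, 155, 155, 155], reappears at step 28: the system is in a cycle of period 4 from step 24 on.  Therefore the state at step 2573 equals the state at step 24 + ((2573 - 24) mod 4) = 25, which is [126, 126, 126, 126, 126, 126, 126, 126].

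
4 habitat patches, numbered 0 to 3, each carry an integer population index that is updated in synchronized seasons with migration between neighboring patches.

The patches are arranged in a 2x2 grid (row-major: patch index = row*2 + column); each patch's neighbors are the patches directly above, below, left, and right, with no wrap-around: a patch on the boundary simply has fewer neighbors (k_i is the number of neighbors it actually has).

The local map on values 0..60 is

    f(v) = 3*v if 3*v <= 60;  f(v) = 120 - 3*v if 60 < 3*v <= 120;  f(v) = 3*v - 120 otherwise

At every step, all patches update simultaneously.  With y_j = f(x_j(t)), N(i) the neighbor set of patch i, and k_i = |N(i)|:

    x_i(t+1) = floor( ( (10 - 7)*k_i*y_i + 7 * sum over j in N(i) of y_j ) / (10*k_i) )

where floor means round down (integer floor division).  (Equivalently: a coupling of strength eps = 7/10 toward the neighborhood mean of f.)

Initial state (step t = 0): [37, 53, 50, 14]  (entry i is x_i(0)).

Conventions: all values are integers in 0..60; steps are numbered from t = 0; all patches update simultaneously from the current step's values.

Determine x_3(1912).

Simulating step by step:
t=0: [37, 53, 50, 14]
t=1: [26, 29, 26, 36]
t=2: [38, 28, 31, 29]
t=3: [23, 24, 21, 31]
t=4: [52, 41, 44, 44]
t=5: [16, 17, 20, 8]
t=6: [53, 40, 43, 46]
t=7: [14, 19, 22, 8]
t=8: [51, 40, 39, 46]
t=9: [10, 17, 18, 6]
t=10: [45, 32, 33, 42]
t=11: [20, 14, 13, 17]
t=12: [46, 51, 50, 43]
t=13: [27, 19, 18, 24]
t=14: [50, 47, 46, 53]
t=15: [22, 30, 29, 25]
t=16: [38, 43, 44, 35]
t=17: [9, 10, 10, 11]
t=18: [29, 30, 30, 30]
t=19: [30, 31, 31, 30]
t=20: [27, 29, 29, 27]
t=21: [34, 37, 37, 34]
t=22: [11, 15, 15, 11]
t=23: [41, 36, 36, 41]
t=24: [9, 5, 5, 9]
t=25: [18, 23, 23, 18]
t=26: [51, 53, 53, 51]
t=27: [37, 34, 34, 37]
t=28: [15, 11, 11, 15]
t=29: [36, 41, 41, 36]
t=30: [5, 9, 9, 5]
t=31: [23, 18, 18, 23]
t=32: [53, 51, 51, 53]
t=33: [34, 37, 37, 34]

Answer: x_3(1912) = 15
Key observation: The state at step 21, [34, 37, 37, 34], reappears at step 33: the system is in a cycle of period 12 from step 21 on.  Therefore the state at step 1912 equals the state at step 21 + ((1912 - 21) mod 12) = 28, which is [15, 11, 11, 15].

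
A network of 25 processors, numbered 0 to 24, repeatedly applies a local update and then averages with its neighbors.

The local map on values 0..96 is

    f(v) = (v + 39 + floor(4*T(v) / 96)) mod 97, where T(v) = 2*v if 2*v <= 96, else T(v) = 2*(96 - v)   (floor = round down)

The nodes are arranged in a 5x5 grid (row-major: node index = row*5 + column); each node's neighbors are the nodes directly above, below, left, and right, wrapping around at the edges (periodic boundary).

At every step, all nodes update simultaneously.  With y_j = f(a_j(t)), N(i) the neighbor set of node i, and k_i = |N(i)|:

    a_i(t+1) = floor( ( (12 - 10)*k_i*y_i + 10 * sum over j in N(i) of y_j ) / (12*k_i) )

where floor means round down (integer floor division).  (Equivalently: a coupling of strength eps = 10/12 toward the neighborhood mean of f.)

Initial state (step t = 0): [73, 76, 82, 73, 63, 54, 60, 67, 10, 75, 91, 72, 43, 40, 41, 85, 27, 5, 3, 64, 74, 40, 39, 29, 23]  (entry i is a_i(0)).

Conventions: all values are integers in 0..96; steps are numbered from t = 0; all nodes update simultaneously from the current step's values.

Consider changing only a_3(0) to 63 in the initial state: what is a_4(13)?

Simulating step by step:
t=0: [73, 76, 82, 63, 63, 54, 60, 67, 10, 75, 91, 72, 43, 40, 41, 85, 27, 5, 3, 64, 74, 40, 39, 29, 23]
t=1: [31, 29, 28, 32, 22, 31, 30, 36, 32, 51, 51, 42, 46, 67, 43, 30, 46, 64, 49, 46, 42, 52, 59, 51, 31]
t=2: [72, 75, 58, 74, 74, 80, 75, 75, 65, 76, 80, 84, 52, 72, 73, 85, 68, 57, 56, 81, 78, 66, 55, 65, 80]
t=3: [19, 12, 11, 10, 18, 19, 20, 28, 16, 16, 23, 35, 28, 27, 19, 21, 15, 22, 10, 17, 19, 12, 5, 10, 18]
t=4: [57, 54, 52, 52, 55, 59, 63, 60, 59, 57, 63, 64, 68, 59, 60, 58, 61, 55, 57, 56, 57, 52, 51, 49, 56]
t=5: [21, 57, 75, 55, 20, 4, 24, 25, 22, 3, 5, 7, 5, 5, 3, 3, 22, 23, 20, 2, 21, 56, 73, 54, 19]
t=6: [44, 30, 20, 49, 43, 51, 43, 50, 42, 50, 43, 52, 52, 50, 42, 50, 42, 48, 60, 49, 44, 29, 39, 44, 63]
t=7: [84, 74, 79, 80, 71, 88, 87, 82, 90, 87, 89, 88, 92, 70, 89, 87, 86, 70, 75, 54, 67, 78, 77, 52, 73]
t=8: [19, 23, 21, 37, 22, 29, 26, 28, 24, 27, 30, 30, 22, 26, 40, 39, 24, 23, 48, 35, 21, 19, 34, 31, 47]
t=9: [63, 61, 69, 67, 71, 66, 68, 64, 69, 69, 75, 67, 66, 73, 72, 70, 67, 71, 73, 84, 70, 64, 65, 81, 71]
t=10: [10, 9, 9, 15, 12, 12, 9, 11, 12, 13, 13, 12, 12, 14, 18, 16, 11, 12, 19, 17, 11, 9, 14, 14, 19]
t=11: [50, 48, 51, 52, 53, 50, 50, 50, 52, 53, 54, 50, 52, 55, 54, 53, 51, 53, 55, 57, 52, 50, 51, 56, 54]
t=12: [92, 92, 92, 74, 94, 93, 91, 93, 74, 94, 94, 93, 73, 59, 56, 75, 93, 74, 20, 60, 93, 92, 74, 59, 56]
t=13: [34, 33, 27, 21, 24, 34, 34, 26, 22, 24, 24, 30, 21, 20, 17, 26, 27, 29, 16, 17, 23, 30, 21, 20, 16]

Answer: a_4(13) = 24
Key observation: This trace re-runs the system from the modified initial state.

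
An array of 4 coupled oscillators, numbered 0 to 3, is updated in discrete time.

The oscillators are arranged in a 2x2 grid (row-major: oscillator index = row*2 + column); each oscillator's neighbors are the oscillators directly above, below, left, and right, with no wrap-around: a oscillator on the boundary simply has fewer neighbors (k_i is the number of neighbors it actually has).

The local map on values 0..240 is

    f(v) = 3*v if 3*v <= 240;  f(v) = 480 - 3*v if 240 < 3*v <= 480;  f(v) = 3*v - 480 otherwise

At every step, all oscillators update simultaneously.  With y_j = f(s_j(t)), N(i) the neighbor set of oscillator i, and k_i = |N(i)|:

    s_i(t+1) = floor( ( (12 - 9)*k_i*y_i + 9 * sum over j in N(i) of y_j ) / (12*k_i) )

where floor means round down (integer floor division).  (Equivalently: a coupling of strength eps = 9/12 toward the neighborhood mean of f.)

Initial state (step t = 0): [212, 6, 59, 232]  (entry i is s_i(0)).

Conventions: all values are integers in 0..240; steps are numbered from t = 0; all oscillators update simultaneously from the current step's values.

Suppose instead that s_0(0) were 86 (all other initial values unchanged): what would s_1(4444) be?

Simulating step by step:
t=0: [86, 6, 59, 232]
t=1: [128, 168, 208, 127]
t=2: [87, 79, 109, 87]
t=3: [201, 223, 202, 201]
t=4: [148, 139, 123, 148]
t=5: [74, 42, 54, 74]
t=6: [163, 198, 207, 163]
t=7: [97, 35, 42, 97]
t=8: [133, 168, 173, 133]
t=9: [43, 66, 70, 43]
t=10: [185, 146, 149, 185]
t=11: [46, 66, 64, 46]
t=12: [180, 153, 151, 180]
t=13: [33, 50, 51, 33]
t=14: [138, 111, 112, 138]
t=15: [125, 86, 85, 125]
t=16: [193, 134, 135, 193]
t=17: [82, 93, 93, 82]
t=18: [209, 225, 225, 209]
t=19: [183, 159, 159, 183]
t=20: [19, 52, 52, 19]
t=21: [131, 81, 81, 131]
t=22: [199, 124, 124, 199]
t=23: [110, 114, 114, 110]
t=24: [141, 147, 147, 141]
t=25: [43, 52, 52, 43]
t=26: [149, 135, 135, 149]
t=27: [64, 43, 43, 64]
t=28: [144, 176, 176, 144]
t=29: [48, 48, 48, 48]
t=30: [144, 144, 144, 144]
t=31: [48, 48, 48, 48]

Answer: s_1(4444) = 144
Key observation: The state at step 29, [48, 48, 48, 48], reappears at step 31: the system is in a cycle of period 2 from step 29 on.  Therefore the state at step 4444 equals the state at step 29 + ((4444 - 29) mod 2) = 30, which is [144, 144, 144, 144].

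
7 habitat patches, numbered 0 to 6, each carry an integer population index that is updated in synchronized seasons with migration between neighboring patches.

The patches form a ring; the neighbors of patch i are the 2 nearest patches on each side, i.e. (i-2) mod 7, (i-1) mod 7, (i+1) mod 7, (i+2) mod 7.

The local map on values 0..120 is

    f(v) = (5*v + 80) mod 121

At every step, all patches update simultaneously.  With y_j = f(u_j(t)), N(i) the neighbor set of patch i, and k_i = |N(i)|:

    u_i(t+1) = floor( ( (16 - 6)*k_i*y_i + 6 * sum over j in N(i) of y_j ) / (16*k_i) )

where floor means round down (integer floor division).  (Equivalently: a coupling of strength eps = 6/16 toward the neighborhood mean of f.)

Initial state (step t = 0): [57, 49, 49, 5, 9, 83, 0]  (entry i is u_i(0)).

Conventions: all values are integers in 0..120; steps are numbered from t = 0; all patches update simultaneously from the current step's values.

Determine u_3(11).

Answer: u_3(11) = 39

Derivation:
t=0: [57, 49, 49, 5, 9, 83, 0]
t=1: [25, 77, 70, 82, 28, 24, 59]
t=2: [76, 79, 69, 36, 77, 68, 41]
t=3: [86, 90, 69, 42, 80, 60, 61]
t=4: [30, 43, 60, 52, 87, 30, 33]
t=5: [85, 54, 37, 80, 40, 90, 30]
t=6: [39, 92, 41, 93, 51, 55, 88]
t=7: [43, 51, 49, 66, 81, 91, 50]
t=8: [62, 83, 70, 50, 25, 49, 73]
t=9: [39, 31, 61, 77, 82, 78, 70]
t=10: [49, 92, 37, 87, 31, 86, 66]
t=11: [66, 52, 41, 39, 83, 42, 55]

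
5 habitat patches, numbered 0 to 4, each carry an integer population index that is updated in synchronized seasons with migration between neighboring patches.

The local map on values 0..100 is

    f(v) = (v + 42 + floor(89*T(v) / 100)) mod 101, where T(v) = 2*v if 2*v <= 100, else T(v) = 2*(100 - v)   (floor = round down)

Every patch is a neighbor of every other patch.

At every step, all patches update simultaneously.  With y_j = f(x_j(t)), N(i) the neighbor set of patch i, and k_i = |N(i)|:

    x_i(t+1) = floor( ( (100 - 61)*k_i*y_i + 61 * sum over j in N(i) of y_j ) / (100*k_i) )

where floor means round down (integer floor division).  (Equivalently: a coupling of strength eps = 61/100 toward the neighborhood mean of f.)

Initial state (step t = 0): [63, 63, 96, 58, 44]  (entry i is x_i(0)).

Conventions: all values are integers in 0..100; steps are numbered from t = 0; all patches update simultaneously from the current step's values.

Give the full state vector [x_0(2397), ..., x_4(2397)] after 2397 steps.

Simulating step by step:
t=0: [63, 63, 96, 58, 44]
t=1: [64, 64, 58, 65, 63]
t=2: [69, 69, 70, 69, 69]
t=3: [64, 64, 64, 64, 64]
t=4: [69, 69, 69, 69, 69]
t=5: [65, 65, 65, 65, 65]
t=6: [68, 68, 68, 68, 68]
t=7: [65, 65, 65, 65, 65]

Answer: [65, 65, 65, 65, 65]
Key observation: The state at step 5, [65, 65, 65, 65, 65], reappears at step 7: the system is in a cycle of period 2 from step 5 on.  Therefore the state at step 2397 equals the state at step 5 + ((2397 - 5) mod 2) = 5, which is [65, 65, 65, 65, 65].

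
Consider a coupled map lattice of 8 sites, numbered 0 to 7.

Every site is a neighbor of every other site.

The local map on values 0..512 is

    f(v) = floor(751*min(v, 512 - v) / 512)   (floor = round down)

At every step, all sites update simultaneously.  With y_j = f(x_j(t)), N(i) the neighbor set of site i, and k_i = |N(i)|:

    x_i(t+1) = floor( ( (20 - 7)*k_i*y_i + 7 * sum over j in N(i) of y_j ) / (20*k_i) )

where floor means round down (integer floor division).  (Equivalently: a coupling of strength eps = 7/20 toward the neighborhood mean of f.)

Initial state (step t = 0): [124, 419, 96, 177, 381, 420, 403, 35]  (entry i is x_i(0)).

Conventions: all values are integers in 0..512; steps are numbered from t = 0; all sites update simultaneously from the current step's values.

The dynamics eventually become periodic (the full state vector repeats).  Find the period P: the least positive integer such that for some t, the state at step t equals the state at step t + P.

Answer: 8
Key observation: The state at step 32, [356, 357, 359, 359, 356, 357, 359, 359], reappears at step 40 — and no state repeats earlier — so the cycle the system enters has period 8.

Derivation:
t=0: [124, 419, 96, 177, 381, 420, 403, 35]
t=1: [171, 144, 146, 218, 177, 143, 158, 93]
t=2: [241, 218, 219, 282, 246, 216, 230, 173]
t=3: [341, 321, 322, 332, 345, 319, 332, 281]
t=4: [260, 278, 276, 268, 256, 279, 268, 312]
t=5: [360, 344, 346, 353, 364, 343, 353, 314]
t=6: [229, 244, 242, 236, 226, 244, 236, 270]
t=7: [340, 353, 351, 346, 337, 353, 346, 351]
t=8: [247, 236, 238, 242, 250, 236, 242, 238]
t=9: [358, 348, 350, 353, 360, 348, 353, 350]
t=10: [228, 237, 235, 233, 226, 237, 233, 235]
t=11: [336, 344, 342, 341, 335, 344, 341, 342]
t=12: [255, 247, 249, 250, 255, 247, 250, 249]
t=13: [371, 363, 365, 366, 371, 363, 366, 365]
t=14: [208, 216, 214, 213, 208, 216, 213, 214]
t=15: [307, 314, 312, 311, 307, 314, 311, 312]
t=16: [297, 291, 293, 294, 297, 291, 294, 293]
t=17: [316, 322, 320, 319, 316, 322, 319, 320]
t=18: [285, 279, 281, 282, 285, 279, 282, 281]
t=19: [334, 339, 337, 337, 334, 339, 337, 337]
t=20: [259, 254, 256, 256, 259, 254, 256, 256]
t=21: [371, 372, 374, 374, 371, 372, 374, 374]
t=22: [205, 204, 202, 202, 205, 204, 202, 202]
t=23: [299, 298, 296, 296, 299, 298, 296, 296]
t=24: [312, 313, 315, 315, 312, 313, 315, 315]
t=25: [291, 290, 288, 288, 291, 290, 288, 288]
t=26: [324, 325, 327, 327, 324, 325, 327, 327]
t=27: [274, 273, 271, 271, 274, 273, 271, 271]
t=28: [349, 350, 352, 352, 349, 350, 352, 352]
t=29: [237, 236, 234, 234, 237, 236, 234, 234]
t=30: [346, 345, 343, 343, 346, 345, 343, 343]
t=31: [243, 244, 246, 246, 243, 244, 246, 246]
t=32: [356, 357, 359, 359, 356, 357, 359, 359]
t=33: [227, 226, 224, 224, 227, 226, 224, 224]
t=34: [331, 330, 328, 328, 331, 330, 328, 328]
t=35: [265, 266, 268, 268, 265, 266, 268, 268]
t=36: [360, 359, 357, 357, 360, 359, 357, 357]
t=37: [223, 224, 226, 226, 223, 224, 226, 226]
t=38: [327, 328, 330, 330, 327, 328, 330, 330]
t=39: [269, 268, 266, 266, 269, 268, 266, 266]
t=40: [356, 357, 359, 359, 356, 357, 359, 359]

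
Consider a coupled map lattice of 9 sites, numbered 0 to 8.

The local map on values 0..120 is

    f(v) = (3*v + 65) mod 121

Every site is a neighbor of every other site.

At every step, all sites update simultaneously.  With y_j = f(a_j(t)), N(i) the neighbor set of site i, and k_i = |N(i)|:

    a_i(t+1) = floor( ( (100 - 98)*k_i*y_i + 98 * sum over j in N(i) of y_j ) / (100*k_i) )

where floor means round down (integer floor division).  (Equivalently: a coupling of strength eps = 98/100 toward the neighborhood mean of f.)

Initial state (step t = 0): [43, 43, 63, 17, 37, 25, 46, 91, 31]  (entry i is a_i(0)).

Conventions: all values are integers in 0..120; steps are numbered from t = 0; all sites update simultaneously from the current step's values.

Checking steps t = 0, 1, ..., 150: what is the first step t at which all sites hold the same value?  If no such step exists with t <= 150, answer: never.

Simulating step by step:
t=0: [43, 43, 63, 17, 37, 25, 46, 91, 31]  (not all equal)
t=1: [61, 61, 67, 57, 63, 67, 60, 59, 65]  (not all equal)
t=2: [24, 24, 23, 13, 24, 23, 25, 25, 23]  (not all equal)
t=3: [26, 26, 26, 17, 26, 26, 26, 26, 26]  (not all equal)
t=4: [33, 33, 33, 23, 33, 33, 33, 33, 33]  (not all equal)
t=5: [39, 39, 39, 42, 39, 39, 39, 39, 39]  (not all equal)
t=6: [62, 62, 62, 61, 62, 62, 62, 62, 62]  (not all equal)
t=7: [8, 8, 8, 8, 8, 8, 8, 8, 8]  (all equal)

Answer: 7
Key observation: Synchronization is absorbing here: once all sites are equal they stay equal, and step 7 is the first all-equal step.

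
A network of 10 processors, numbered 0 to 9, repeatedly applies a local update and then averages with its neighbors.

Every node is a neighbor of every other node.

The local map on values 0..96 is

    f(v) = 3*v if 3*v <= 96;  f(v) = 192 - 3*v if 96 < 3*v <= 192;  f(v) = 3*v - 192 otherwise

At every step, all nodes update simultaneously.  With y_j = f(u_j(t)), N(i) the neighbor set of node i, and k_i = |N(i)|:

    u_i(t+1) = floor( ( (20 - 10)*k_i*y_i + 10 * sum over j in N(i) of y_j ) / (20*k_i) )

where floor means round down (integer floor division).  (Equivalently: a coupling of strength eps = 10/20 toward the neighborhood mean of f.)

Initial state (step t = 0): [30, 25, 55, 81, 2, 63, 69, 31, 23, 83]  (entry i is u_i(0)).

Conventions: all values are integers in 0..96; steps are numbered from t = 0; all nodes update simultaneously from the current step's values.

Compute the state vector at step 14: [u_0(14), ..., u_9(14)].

Simulating step by step:
t=0: [30, 25, 55, 81, 2, 63, 69, 31, 23, 83]
t=1: [67, 60, 39, 49, 29, 28, 33, 68, 57, 52]
t=2: [30, 31, 59, 46, 65, 63, 67, 31, 35, 42]
t=3: [68, 69, 35, 52, 29, 29, 32, 69, 67, 57]
t=4: [31, 32, 64, 41, 64, 64, 68, 32, 29, 35]
t=5: [71, 72, 30, 60, 30, 30, 35, 72, 68, 68]
t=6: [35, 36, 65, 31, 65, 65, 64, 36, 31, 31]
t=7: [68, 67, 31, 71, 31, 31, 30, 67, 71, 71]
t=8: [31, 29, 67, 35, 67, 67, 65, 29, 35, 35]
t=9: [72, 69, 35, 69, 35, 35, 32, 69, 69, 69]
t=10: [36, 32, 64, 32, 64, 64, 68, 32, 32, 32]
t=11: [69, 74, 32, 74, 32, 32, 37, 74, 74, 74]
t=12: [36, 43, 72, 43, 72, 72, 65, 43, 43, 43]
t=13: [63, 54, 37, 54, 37, 37, 27, 54, 54, 54]
t=14: [27, 39, 62, 39, 62, 62, 62, 39, 39, 39]

Answer: [27, 39, 62, 39, 62, 62, 62, 39, 39, 39]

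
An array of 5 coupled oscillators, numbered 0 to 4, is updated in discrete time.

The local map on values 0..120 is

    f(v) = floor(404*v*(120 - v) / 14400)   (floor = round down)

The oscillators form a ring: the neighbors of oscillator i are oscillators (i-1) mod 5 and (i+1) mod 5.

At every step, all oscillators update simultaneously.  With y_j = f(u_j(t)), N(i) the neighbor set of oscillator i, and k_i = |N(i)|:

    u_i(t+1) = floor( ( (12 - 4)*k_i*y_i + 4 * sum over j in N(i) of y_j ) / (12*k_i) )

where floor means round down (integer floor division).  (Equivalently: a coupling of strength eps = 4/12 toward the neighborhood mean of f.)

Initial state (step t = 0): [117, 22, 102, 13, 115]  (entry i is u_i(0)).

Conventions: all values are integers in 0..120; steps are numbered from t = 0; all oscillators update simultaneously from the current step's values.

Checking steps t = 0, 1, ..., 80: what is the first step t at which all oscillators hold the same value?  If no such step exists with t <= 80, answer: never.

Simulating step by step:
t=0: [117, 22, 102, 13, 115]  (not all equal)
t=1: [18, 50, 50, 37, 18]  (not all equal)
t=2: [58, 90, 96, 82, 56]  (not all equal)
t=3: [95, 77, 69, 85, 97]  (not all equal)
t=4: [69, 88, 94, 82, 66]  (not all equal)
t=5: [95, 80, 73, 85, 96]  (not all equal)
t=6: [69, 86, 92, 82, 67]  (not all equal)
t=7: [95, 83, 76, 86, 96]  (not all equal)
t=8: [69, 83, 90, 80, 67]  (not all equal)
t=9: [96, 86, 79, 88, 97]  (not all equal)
t=10: [66, 80, 86, 78, 65]  (not all equal)
t=11: [97, 89, 84, 91, 98]  (not all equal)
t=12: [64, 75, 81, 73, 62]  (not all equal)
t=13: [99, 94, 90, 95, 99]  (not all equal)
t=14: [59, 67, 72, 66, 59]  (not all equal)
t=15: [99, 98, 97, 98, 99]  (not all equal)
t=16: [58, 60, 61, 60, 58]  (not all equal)
t=17: [100, 100, 100, 100, 100]  (all equal)

Answer: 17
Key observation: Synchronization is absorbing here: once all oscillators are equal they stay equal, and step 17 is the first all-equal step.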